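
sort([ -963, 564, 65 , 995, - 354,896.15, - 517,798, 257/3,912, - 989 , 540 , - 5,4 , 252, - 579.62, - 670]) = [  -  989, - 963, - 670,  -  579.62,  -  517, - 354, - 5,  4,65,257/3,252,540, 564,798,896.15, 912 , 995]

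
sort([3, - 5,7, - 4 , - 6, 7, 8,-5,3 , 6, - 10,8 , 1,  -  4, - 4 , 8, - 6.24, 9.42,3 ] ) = [ - 10, - 6.24,-6 ,-5,  -  5, - 4, - 4,-4,1,3, 3, 3 , 6,7,7,8 , 8, 8, 9.42] 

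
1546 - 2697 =-1151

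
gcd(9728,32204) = 4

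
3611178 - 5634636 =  - 2023458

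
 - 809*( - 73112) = 59147608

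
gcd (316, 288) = 4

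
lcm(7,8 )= 56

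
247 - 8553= - 8306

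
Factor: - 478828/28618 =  - 2^1 * 7^3*41^( - 1) = - 686/41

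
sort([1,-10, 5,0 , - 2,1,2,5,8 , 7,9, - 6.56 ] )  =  [-10,-6.56, - 2,0,1, 1,2, 5,5,7, 8,9] 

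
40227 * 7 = 281589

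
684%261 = 162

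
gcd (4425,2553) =3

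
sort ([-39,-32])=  [  -  39,-32 ]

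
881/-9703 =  - 1 + 8822/9703 = - 0.09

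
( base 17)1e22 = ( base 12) 5257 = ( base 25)E9K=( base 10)8995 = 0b10001100100011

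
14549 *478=6954422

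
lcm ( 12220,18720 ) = 879840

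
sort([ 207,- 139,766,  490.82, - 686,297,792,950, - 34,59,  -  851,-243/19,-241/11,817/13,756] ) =[ - 851 , - 686, - 139, - 34, - 241/11, - 243/19 , 59,817/13,207,297 , 490.82, 756 , 766,792, 950]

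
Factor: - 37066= - 2^1* 43^1*431^1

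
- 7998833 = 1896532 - 9895365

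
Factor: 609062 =2^1 * 233^1*1307^1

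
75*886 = 66450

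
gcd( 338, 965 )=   1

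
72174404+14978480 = 87152884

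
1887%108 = 51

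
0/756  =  0= 0.00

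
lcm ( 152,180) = 6840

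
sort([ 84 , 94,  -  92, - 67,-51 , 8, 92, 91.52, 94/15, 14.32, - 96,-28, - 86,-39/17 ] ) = [ -96, - 92,-86 , -67, - 51, - 28,-39/17,  94/15, 8, 14.32, 84  ,  91.52, 92,94 ] 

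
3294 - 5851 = - 2557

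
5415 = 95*57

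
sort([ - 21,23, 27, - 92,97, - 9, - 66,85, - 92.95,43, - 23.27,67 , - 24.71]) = [ - 92.95, - 92, - 66, - 24.71, - 23.27, - 21,-9,23, 27, 43,67,85, 97 ] 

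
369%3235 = 369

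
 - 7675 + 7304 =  - 371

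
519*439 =227841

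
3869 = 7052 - 3183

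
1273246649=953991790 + 319254859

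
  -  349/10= -349/10 = - 34.90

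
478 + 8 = 486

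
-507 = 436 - 943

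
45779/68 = 45779/68  =  673.22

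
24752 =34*728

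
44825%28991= 15834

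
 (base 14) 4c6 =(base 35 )rd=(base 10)958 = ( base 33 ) t1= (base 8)1676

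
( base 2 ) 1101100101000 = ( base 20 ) H7C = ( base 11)5250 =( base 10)6952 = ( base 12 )4034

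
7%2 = 1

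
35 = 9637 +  - 9602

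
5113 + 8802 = 13915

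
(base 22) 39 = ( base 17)47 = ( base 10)75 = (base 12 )63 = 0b1001011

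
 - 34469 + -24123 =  - 58592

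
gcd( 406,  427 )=7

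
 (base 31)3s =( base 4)1321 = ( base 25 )4l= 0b1111001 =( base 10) 121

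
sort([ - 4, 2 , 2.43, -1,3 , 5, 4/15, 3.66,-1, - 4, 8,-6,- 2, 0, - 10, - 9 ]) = [-10, - 9,-6,  -  4,-4,-2, - 1,-1  ,  0, 4/15,2, 2.43, 3, 3.66,5, 8]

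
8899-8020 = 879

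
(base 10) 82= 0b1010010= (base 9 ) 101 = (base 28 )2Q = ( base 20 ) 42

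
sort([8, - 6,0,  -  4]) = [-6,-4,0,8]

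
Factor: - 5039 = -5039^1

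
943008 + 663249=1606257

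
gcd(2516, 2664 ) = 148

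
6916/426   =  16+50/213 = 16.23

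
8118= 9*902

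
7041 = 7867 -826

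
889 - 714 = 175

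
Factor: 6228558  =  2^1*3^2 *7^1*49433^1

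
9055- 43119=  - 34064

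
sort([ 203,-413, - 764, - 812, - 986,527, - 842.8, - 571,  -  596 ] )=[-986 , - 842.8, - 812, - 764,-596, - 571, - 413, 203, 527] 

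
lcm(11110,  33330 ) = 33330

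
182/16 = 11 + 3/8 = 11.38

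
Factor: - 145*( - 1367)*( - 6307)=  - 1250142005 = -  5^1*7^1*17^1*29^1*53^1 * 1367^1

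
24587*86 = 2114482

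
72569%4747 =1364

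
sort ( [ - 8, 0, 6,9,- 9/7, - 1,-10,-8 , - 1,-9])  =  [ - 10 , - 9, - 8, - 8, -9/7, - 1,  -  1,0, 6,9 ] 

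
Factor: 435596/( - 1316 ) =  - 331= -  331^1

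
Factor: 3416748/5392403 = 2^2*3^1  *284729^1 * 5392403^(- 1)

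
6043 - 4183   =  1860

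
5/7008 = 5/7008 = 0.00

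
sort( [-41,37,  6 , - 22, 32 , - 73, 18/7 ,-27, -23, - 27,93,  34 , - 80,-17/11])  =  [ - 80,-73, -41, - 27,-27, - 23,-22,-17/11,18/7,6  ,  32,  34, 37,93] 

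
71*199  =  14129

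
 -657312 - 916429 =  -1573741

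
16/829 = 16/829=0.02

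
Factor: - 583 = -11^1 * 53^1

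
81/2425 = 81/2425 = 0.03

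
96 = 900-804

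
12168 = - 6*( - 2028 )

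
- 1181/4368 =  - 1  +  3187/4368 = - 0.27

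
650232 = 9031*72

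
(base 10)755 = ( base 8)1363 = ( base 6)3255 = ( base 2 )1011110011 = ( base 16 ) 2F3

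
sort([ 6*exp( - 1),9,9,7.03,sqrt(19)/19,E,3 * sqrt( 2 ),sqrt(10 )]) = [ sqrt( 19)/19, 6*exp( - 1 ) , E , sqrt( 10), 3*sqrt( 2 ), 7.03,9, 9 ] 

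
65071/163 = 65071/163 = 399.21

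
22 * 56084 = 1233848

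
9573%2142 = 1005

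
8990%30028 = 8990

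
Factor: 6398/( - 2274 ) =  - 3199/1137 = -3^ ( - 1)*7^1*379^( - 1 )*457^1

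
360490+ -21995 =338495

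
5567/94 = 59 + 21/94 = 59.22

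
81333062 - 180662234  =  -99329172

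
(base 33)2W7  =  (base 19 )8IB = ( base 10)3241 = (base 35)2ml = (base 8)6251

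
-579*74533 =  - 43154607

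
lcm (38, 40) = 760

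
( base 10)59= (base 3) 2012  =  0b111011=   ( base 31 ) 1S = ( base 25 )29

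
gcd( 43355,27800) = 5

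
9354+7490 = 16844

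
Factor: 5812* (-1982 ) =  - 11519384 = - 2^3* 991^1 *1453^1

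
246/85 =246/85 =2.89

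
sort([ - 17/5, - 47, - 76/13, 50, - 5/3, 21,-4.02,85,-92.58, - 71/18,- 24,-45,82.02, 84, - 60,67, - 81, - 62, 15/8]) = [ -92.58, - 81, - 62, - 60, - 47, - 45, - 24, - 76/13, - 4.02, - 71/18, -17/5, - 5/3, 15/8,21, 50,  67, 82.02,84, 85]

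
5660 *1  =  5660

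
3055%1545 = 1510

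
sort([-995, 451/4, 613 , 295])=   [ - 995,451/4,295, 613 ]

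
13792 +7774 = 21566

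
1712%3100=1712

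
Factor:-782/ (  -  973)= 2^1*7^( - 1 )*17^1*23^1*139^( - 1)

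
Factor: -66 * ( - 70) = 4620 = 2^2*3^1*5^1*7^1 * 11^1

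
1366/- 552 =-3+145/276  =  - 2.47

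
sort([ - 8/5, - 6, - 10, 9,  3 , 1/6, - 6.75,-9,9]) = [ - 10, - 9,  -  6.75, - 6, - 8/5,1/6,3 , 9,9 ]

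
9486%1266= 624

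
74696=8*9337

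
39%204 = 39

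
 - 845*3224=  - 2724280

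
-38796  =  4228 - 43024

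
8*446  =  3568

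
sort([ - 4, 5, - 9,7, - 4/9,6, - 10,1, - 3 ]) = [ -10 , - 9, - 4, - 3,-4/9,  1,5, 6,  7]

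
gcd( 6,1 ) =1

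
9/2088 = 1/232= 0.00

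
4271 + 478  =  4749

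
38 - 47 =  - 9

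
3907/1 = 3907 = 3907.00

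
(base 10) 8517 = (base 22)hd3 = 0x2145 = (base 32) 8a5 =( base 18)1853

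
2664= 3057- 393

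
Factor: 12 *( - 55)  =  -2^2*3^1*5^1*11^1 = - 660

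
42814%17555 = 7704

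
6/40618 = 3/20309 =0.00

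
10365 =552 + 9813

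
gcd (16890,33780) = 16890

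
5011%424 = 347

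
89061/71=1254+27/71 = 1254.38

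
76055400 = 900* 84506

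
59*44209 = 2608331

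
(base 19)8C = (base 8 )244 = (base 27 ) 62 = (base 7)323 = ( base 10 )164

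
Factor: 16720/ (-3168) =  - 95/18 = - 2^( - 1)*3^( -2)*5^1*19^1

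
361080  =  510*708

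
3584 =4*896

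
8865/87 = 101 + 26/29 = 101.90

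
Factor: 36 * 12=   432= 2^4 * 3^3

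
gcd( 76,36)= 4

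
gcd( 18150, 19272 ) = 66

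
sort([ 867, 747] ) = [747,867 ] 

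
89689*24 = 2152536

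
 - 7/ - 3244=7/3244 = 0.00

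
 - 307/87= - 4+ 41/87 = -  3.53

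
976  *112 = 109312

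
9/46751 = 9/46751 = 0.00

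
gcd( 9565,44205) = 5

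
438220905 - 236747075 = 201473830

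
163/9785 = 163/9785 = 0.02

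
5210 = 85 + 5125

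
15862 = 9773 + 6089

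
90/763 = 90/763= 0.12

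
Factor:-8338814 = -2^1*11^1*31^1 * 12227^1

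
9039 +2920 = 11959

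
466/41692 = 233/20846 = 0.01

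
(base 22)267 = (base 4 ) 101103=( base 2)10001010011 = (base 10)1107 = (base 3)1112000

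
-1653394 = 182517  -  1835911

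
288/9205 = 288/9205=0.03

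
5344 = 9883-4539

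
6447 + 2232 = 8679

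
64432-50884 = 13548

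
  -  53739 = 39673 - 93412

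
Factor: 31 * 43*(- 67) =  - 89311 = -31^1*43^1*67^1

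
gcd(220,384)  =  4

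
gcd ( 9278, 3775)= 1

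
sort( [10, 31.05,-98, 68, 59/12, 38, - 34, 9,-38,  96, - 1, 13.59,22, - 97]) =[ - 98, - 97 , - 38, - 34, - 1, 59/12, 9, 10,13.59, 22, 31.05, 38,68, 96] 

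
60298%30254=30044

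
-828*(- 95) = 78660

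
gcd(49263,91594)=1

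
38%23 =15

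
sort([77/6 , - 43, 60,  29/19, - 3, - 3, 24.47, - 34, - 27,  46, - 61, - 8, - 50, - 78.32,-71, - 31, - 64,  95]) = [ - 78.32 , - 71, - 64, - 61 , - 50, - 43, - 34, - 31, - 27, - 8, - 3 , - 3,29/19, 77/6,24.47,46,60,  95] 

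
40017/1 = 40017 = 40017.00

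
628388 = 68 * 9241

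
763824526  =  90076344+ 673748182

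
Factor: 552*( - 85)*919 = - 43119480 = - 2^3*3^1 *5^1* 17^1 * 23^1*919^1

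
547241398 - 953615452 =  - 406374054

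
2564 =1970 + 594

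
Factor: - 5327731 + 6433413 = 2^1*552841^1 = 1105682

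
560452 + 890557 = 1451009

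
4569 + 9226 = 13795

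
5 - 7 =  - 2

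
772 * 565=436180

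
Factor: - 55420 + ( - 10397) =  - 3^2*71^1*103^1  =  - 65817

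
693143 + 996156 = 1689299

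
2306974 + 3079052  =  5386026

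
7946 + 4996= 12942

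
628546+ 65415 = 693961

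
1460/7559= 1460/7559=0.19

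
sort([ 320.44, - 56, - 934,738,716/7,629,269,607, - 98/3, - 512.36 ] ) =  [-934, - 512.36, - 56, - 98/3,716/7,269,320.44 , 607,629,738] 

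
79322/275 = 79322/275 =288.44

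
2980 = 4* 745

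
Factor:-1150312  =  -2^3* 53^1*2713^1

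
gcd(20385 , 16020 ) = 45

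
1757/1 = 1757 = 1757.00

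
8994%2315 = 2049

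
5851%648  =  19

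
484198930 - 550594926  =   - 66395996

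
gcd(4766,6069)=1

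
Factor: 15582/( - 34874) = - 21/47=-3^1*7^1*47^( - 1) 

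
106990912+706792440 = 813783352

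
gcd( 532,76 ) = 76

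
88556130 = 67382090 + 21174040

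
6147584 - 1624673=4522911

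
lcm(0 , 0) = 0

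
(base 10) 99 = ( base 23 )47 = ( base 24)43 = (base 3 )10200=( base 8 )143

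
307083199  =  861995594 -554912395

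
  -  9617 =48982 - 58599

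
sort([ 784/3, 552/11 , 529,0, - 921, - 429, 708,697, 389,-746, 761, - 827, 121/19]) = [ - 921, - 827, - 746,- 429,0 , 121/19, 552/11, 784/3,389, 529, 697 , 708,761]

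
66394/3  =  22131+1/3  =  22131.33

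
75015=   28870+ 46145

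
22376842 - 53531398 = - 31154556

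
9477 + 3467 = 12944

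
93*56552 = 5259336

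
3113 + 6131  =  9244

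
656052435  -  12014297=644038138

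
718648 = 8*89831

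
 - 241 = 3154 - 3395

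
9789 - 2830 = 6959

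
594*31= 18414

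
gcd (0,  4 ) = 4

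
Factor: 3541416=2^3*3^1 * 41^1*59^1*61^1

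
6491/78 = 6491/78= 83.22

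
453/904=453/904 = 0.50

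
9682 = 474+9208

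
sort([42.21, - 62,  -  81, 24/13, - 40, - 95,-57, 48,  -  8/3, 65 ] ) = [ - 95,-81,-62, - 57, - 40, - 8/3 , 24/13,42.21, 48,65 ]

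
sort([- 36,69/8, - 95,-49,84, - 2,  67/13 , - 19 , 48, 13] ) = [-95 , - 49, - 36, - 19, - 2 , 67/13, 69/8,  13,48,84 ]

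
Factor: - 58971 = -3^1*11^1 * 1787^1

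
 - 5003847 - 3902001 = - 8905848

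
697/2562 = 697/2562 = 0.27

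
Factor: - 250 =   -  2^1*5^3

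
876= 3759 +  - 2883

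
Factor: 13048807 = 13048807^1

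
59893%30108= 29785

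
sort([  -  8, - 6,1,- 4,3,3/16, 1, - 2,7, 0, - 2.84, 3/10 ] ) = [ - 8, - 6,  -  4, - 2.84,-2,0,3/16,3/10,1,1,3,7] 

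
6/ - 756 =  - 1 + 125/126 = - 0.01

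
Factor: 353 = 353^1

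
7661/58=132 + 5/58 = 132.09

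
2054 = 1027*2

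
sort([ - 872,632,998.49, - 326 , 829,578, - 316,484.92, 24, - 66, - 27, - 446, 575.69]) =[ - 872, - 446, - 326, - 316,-66, - 27,24,484.92,575.69 , 578,632,829,998.49]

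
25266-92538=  - 67272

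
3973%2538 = 1435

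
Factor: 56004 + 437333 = 13^1*137^1*277^1 = 493337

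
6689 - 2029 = 4660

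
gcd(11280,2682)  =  6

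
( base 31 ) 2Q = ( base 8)130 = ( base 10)88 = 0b1011000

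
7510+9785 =17295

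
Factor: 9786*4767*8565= 2^1*3^3*5^1* 7^2*227^1 * 233^1*571^1 = 399556068030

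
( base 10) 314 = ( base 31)a4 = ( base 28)B6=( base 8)472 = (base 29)AO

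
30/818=15/409=0.04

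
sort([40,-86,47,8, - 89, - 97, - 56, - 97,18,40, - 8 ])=[ - 97, - 97, - 89,-86 ,-56,-8,  8,18, 40,40, 47] 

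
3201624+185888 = 3387512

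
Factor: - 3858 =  - 2^1*3^1*643^1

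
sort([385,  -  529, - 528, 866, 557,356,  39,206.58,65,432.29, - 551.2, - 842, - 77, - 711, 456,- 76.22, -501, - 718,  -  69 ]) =[ - 842, - 718,-711 , - 551.2,  -  529,-528, - 501, - 77, - 76.22, - 69,39, 65 , 206.58, 356,385, 432.29,456,557, 866]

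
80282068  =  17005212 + 63276856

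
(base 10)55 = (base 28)1R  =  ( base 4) 313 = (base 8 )67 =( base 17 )34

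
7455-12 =7443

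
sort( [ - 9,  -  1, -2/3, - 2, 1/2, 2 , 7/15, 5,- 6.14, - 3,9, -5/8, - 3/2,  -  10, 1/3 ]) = [ - 10 , - 9, - 6.14, - 3,  -  2, - 3/2, - 1,- 2/3, - 5/8, 1/3,7/15,1/2, 2 , 5,9]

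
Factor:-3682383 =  - 3^1*401^1*3061^1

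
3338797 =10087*331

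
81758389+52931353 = 134689742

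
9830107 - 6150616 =3679491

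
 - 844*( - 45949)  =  38780956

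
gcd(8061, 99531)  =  3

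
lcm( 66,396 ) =396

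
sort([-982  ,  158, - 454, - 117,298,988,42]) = [ - 982,  -  454, - 117,42, 158, 298,  988 ] 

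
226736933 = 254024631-27287698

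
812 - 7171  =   - 6359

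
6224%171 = 68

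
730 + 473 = 1203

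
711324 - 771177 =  - 59853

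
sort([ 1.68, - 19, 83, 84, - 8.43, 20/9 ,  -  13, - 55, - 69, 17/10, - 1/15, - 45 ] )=[ - 69, - 55, - 45, - 19,-13, - 8.43, - 1/15, 1.68,17/10, 20/9  ,  83,84]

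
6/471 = 2/157 = 0.01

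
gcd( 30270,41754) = 6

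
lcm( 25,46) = 1150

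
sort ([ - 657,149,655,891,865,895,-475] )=[ - 657, - 475,149,655,  865, 891,  895] 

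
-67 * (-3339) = 223713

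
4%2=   0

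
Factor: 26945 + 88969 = 115914  =  2^1*3^1*19319^1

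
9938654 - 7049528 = 2889126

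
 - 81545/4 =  - 20387 +3/4 = - 20386.25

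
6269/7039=6269/7039= 0.89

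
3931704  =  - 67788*( - 58 ) 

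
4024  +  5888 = 9912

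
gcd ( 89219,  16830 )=1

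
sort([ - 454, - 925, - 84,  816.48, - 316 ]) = [ - 925,-454, - 316, - 84, 816.48] 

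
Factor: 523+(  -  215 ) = 308 = 2^2*7^1 * 11^1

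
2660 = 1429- - 1231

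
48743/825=48743/825 = 59.08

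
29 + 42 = 71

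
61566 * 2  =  123132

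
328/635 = 328/635 = 0.52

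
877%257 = 106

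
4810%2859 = 1951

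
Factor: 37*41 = 1517= 37^1*41^1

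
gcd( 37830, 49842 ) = 78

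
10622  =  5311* 2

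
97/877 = 97/877 = 0.11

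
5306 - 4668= 638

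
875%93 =38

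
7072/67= 7072/67 = 105.55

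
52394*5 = 261970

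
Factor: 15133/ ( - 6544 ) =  - 37/16   =  - 2^(-4 )*37^1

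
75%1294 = 75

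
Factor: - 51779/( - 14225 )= 91/25= 5^( - 2 )*7^1*13^1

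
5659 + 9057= 14716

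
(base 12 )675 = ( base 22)1l7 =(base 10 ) 953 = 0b1110111001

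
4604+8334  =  12938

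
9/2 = 4+1/2 = 4.50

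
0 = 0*6119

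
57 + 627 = 684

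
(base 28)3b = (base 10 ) 95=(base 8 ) 137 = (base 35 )2P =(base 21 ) 4b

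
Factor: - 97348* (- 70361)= 6849502628 =2^2 * 71^1 *991^1*24337^1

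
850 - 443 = 407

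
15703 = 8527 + 7176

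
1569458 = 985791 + 583667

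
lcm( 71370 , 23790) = 71370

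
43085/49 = 6155/7 = 879.29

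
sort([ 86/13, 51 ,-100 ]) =[ - 100,86/13 , 51]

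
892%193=120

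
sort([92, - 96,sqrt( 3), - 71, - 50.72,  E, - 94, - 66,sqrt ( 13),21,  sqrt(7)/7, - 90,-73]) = [-96, - 94, - 90, - 73, - 71, - 66, - 50.72,  sqrt(7) /7,sqrt(3),E,sqrt(13),21, 92 ] 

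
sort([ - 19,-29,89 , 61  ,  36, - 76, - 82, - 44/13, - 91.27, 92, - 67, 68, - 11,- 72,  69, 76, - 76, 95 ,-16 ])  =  [- 91.27,- 82, - 76, - 76 , - 72, - 67, - 29 , -19,-16, - 11, - 44/13,  36, 61 , 68,69,76,89,92, 95 ]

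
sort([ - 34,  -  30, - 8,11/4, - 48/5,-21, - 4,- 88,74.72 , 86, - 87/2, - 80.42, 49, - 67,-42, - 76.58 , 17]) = [ - 88,- 80.42, - 76.58, - 67 , - 87/2, - 42, - 34, - 30, - 21,- 48/5, - 8,-4,  11/4, 17,49, 74.72, 86 ]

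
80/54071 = 80/54071 = 0.00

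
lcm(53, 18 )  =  954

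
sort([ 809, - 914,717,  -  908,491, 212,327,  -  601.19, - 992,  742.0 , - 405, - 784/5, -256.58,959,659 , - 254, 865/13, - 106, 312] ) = [ -992, - 914, - 908, - 601.19, - 405, - 256.58, - 254 , - 784/5 , - 106,865/13,212, 312,327,491,659,717, 742.0,809, 959]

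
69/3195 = 23/1065= 0.02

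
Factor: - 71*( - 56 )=3976  =  2^3*7^1*71^1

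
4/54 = 2/27=   0.07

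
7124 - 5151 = 1973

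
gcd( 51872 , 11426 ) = 2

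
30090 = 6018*5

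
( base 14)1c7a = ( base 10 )5204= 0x1454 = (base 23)9j6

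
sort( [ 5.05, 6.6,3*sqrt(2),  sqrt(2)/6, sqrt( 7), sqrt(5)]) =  [sqrt(2)/6,sqrt( 5),sqrt( 7)  ,  3*sqrt ( 2 ), 5.05,6.6 ]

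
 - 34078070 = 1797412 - 35875482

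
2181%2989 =2181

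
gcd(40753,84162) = 83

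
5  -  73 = -68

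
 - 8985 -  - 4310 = -4675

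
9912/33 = 300 + 4/11 = 300.36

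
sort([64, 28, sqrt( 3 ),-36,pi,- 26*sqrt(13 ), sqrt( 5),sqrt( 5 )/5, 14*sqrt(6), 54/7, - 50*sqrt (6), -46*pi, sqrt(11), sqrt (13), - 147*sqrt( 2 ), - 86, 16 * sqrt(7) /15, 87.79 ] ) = [ - 147  *sqrt(2 ), - 46*pi,  -  50 * sqrt(6 ), - 26*sqrt( 13),- 86, - 36,sqrt (5)/5 , sqrt(3),sqrt ( 5), 16*sqrt(7) /15, pi, sqrt(11 ), sqrt(13 ), 54/7, 28,14*sqrt( 6 ), 64, 87.79] 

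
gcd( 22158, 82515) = 3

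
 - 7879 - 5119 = -12998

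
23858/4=5964 + 1/2 = 5964.50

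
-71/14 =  - 71/14  =  - 5.07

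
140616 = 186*756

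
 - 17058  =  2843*( - 6 ) 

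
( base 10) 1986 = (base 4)133002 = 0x7c2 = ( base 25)34B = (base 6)13110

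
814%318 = 178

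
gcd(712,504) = 8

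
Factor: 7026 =2^1  *3^1*1171^1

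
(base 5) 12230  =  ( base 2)1110101100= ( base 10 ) 940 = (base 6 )4204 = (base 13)574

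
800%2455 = 800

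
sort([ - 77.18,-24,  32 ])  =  [ - 77.18, - 24 , 32] 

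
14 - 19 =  - 5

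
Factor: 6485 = 5^1*1297^1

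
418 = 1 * 418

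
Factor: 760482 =2^1*3^3*14083^1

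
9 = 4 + 5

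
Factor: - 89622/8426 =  - 117/11 = - 3^2*11^( - 1 )*13^1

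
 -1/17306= -1 + 17305/17306 = -  0.00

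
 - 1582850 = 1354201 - 2937051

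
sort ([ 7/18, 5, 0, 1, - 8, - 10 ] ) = [-10, - 8,0, 7/18, 1,5 ]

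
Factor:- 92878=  - 2^1*46439^1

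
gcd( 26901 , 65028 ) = 3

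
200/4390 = 20/439=0.05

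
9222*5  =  46110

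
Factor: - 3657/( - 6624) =53/96=2^( - 5) * 3^( - 1 )*53^1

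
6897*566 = 3903702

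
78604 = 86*914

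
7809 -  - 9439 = 17248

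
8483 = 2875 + 5608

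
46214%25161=21053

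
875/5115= 175/1023=0.17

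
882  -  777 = 105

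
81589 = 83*983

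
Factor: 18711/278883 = 3^1*7^1*313^(-1 ) = 21/313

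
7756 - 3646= 4110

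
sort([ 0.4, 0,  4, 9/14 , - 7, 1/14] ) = [ - 7, 0, 1/14,0.4 , 9/14, 4 ]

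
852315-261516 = 590799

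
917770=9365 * 98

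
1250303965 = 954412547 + 295891418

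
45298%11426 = 11020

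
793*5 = 3965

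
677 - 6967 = -6290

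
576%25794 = 576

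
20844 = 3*6948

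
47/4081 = 47/4081 = 0.01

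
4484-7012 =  - 2528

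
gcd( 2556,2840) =284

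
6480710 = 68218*95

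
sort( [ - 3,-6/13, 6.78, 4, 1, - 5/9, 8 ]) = [  -  3, - 5/9, - 6/13,1, 4,6.78,8]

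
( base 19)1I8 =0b1011000111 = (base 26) 119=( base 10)711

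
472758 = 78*6061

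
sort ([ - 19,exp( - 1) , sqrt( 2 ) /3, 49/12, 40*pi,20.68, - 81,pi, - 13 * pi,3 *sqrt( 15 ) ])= [-81,- 13*pi, -19,exp(  -  1 ),sqrt(2 ) /3  ,  pi,49/12,3*sqrt(15),20.68,40 *pi ] 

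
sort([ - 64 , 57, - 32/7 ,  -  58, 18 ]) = [ - 64, - 58,  -  32/7, 18,57] 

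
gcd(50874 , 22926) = 6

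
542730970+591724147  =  1134455117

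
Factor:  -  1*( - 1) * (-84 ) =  - 2^2*3^1*7^1 =-  84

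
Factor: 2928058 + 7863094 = 2^4*73^1*9239^1  =  10791152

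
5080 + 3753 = 8833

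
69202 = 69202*1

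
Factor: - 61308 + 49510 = - 2^1 * 17^1*347^1 = - 11798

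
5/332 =5/332 = 0.02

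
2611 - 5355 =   -  2744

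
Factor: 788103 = 3^3*17^2 *101^1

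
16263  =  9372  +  6891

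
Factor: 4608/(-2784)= - 48/29 = - 2^4*3^1 * 29^ ( - 1)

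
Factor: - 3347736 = -2^3*3^1*7^1*19927^1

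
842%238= 128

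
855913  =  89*9617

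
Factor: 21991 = 21991^1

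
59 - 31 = 28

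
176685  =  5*35337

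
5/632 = 5/632= 0.01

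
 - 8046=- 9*894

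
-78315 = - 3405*23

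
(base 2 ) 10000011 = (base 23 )5g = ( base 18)75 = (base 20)6B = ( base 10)131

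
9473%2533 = 1874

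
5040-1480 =3560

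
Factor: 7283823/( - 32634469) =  - 3^1*7^( - 1 )*313^1 * 7757^1*4662067^ ( - 1 )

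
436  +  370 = 806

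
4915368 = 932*5274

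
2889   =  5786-2897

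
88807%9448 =3775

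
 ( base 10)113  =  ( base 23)4l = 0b1110001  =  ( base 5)423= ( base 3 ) 11012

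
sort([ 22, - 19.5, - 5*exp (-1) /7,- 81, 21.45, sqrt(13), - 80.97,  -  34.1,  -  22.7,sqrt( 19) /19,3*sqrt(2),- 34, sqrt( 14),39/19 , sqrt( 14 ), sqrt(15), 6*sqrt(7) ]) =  [  -  81, - 80.97,  -  34.1, - 34, - 22.7, - 19.5,-5 * exp( - 1)/7,sqrt ( 19) /19,39/19, sqrt( 13 ),sqrt ( 14),sqrt( 14 ), sqrt( 15 ),3*sqrt(2),6*sqrt ( 7),21.45,22]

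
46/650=23/325=0.07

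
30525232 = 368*82949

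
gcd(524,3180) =4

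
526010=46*11435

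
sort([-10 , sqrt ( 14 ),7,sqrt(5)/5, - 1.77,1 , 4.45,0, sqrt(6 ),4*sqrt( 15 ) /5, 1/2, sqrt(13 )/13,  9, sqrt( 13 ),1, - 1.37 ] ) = [  -  10,  -  1.77, - 1.37,0, sqrt( 13)/13, sqrt( 5)/5, 1/2,1, 1,sqrt( 6 ),4*sqrt(15 )/5,sqrt(13),sqrt(14 ),4.45,7, 9 ] 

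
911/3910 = 911/3910=0.23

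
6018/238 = 177/7 = 25.29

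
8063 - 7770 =293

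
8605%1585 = 680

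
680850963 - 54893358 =625957605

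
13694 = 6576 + 7118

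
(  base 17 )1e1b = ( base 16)231B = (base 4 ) 2030123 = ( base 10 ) 8987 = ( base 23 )GMH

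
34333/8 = 34333/8  =  4291.62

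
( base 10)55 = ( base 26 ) 23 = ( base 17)34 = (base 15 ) 3A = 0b110111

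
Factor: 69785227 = 69785227^1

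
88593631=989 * 89579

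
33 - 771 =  - 738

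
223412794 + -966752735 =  - 743339941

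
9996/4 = 2499 = 2499.00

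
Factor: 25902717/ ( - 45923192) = - 2^( -3 )*3^1*7^(-2 )*71^1*193^ (-1)*607^( - 1)*121609^1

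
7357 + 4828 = 12185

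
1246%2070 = 1246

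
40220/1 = 40220 = 40220.00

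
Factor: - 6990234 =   -  2^1*3^1*61^1*71^1*269^1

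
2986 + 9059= 12045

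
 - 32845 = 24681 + -57526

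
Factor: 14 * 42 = 588 = 2^2 * 3^1 * 7^2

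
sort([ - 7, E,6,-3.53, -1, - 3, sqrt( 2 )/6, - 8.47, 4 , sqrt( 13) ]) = [- 8.47, -7, - 3.53, - 3, - 1,sqrt( 2 )/6 , E,sqrt( 13), 4,6]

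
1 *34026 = 34026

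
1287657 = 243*5299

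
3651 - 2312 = 1339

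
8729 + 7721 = 16450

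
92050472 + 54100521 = 146150993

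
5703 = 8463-2760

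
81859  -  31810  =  50049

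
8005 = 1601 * 5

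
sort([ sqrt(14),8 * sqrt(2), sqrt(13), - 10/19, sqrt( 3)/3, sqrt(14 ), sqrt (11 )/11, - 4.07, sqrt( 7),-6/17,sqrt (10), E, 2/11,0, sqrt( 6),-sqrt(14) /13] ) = [-4.07, - 10/19 , - 6/17, - sqrt(14)/13 , 0  ,  2/11 , sqrt( 11) /11,sqrt( 3)/3 , sqrt( 6 ), sqrt( 7),E, sqrt( 10),sqrt(13), sqrt (14), sqrt(14 ) , 8 *sqrt( 2)]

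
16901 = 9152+7749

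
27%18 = 9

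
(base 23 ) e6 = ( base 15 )16d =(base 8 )510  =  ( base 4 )11020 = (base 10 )328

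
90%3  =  0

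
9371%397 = 240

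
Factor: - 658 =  - 2^1*7^1 *47^1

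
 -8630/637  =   - 14+288/637 = -13.55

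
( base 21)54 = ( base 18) 61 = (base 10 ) 109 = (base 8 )155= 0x6d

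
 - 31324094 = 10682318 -42006412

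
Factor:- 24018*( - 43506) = 2^2*3^3 * 2417^1*4003^1 = 1044927108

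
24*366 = 8784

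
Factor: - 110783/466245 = - 3^( - 2 )*5^ ( - 1)*13^( - 1) * 139^1 = - 139/585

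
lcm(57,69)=1311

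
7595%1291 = 1140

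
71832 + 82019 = 153851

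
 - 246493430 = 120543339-367036769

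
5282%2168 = 946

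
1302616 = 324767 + 977849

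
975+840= 1815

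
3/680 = 3/680 = 0.00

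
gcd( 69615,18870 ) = 255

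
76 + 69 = 145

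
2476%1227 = 22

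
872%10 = 2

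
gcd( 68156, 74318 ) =2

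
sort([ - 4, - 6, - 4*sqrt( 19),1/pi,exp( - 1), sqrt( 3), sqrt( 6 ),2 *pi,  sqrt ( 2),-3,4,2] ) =[ - 4*sqrt(19 ), - 6,-4,-3,  1/pi , exp( - 1 ),  sqrt ( 2),sqrt (3),  2,  sqrt( 6),  4, 2*pi ]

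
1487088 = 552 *2694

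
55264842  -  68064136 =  - 12799294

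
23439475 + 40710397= 64149872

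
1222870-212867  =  1010003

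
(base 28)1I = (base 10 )46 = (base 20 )26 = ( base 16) 2e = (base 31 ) 1F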